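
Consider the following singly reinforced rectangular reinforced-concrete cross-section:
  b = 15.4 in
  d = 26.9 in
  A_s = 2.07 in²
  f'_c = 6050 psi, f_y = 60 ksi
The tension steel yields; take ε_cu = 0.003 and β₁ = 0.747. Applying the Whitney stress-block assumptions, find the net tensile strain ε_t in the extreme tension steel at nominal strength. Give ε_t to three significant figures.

ε_t ≈ 0.0354

a = A_s f_y/(0.85 f'_c b) = 1.568 in.
β₁ = 0.747, so c = a/β₁ = 1.568/0.747 = 2.099 in.
From the linear strain diagram with ε_cu = 0.003: ε_t = 0.003 (d − c)/c = 0.003 × (26.9 − 2.099)/2.099 = 0.0354.
Since ε_t ≥ 0.005, the section is tension-controlled.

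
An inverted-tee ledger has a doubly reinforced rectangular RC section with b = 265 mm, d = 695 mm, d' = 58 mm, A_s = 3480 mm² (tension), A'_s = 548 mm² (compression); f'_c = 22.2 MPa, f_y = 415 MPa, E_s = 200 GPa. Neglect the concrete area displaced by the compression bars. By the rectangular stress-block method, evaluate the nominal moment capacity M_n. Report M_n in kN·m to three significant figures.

M_n ≈ 842 kN·m

Assume both tension and compression steel yield.
Net tension couple steel: A_s − A'_s = 2932 mm².
a = (A_s − A'_s) f_y / (0.85 f'_c b) = 1216780/(0.85 × 22.2 × 265) = 243.33 mm.
c = a/β₁ = 243.33/0.85 = 286.27 mm; ε'_s = 0.003(c − d')/c = 0.0024 ≥ f_y/E_s = 0.0021, so compression steel does yield.
M_n = (A_s − A'_s) f_y (d − a/2) + A'_s f_y (d − d') = [1216780 × (695 − 121.665) + 227420 × (695 − 58)] × 10⁻⁶ = 697.62 + 144.87 = 842.49 kN·m.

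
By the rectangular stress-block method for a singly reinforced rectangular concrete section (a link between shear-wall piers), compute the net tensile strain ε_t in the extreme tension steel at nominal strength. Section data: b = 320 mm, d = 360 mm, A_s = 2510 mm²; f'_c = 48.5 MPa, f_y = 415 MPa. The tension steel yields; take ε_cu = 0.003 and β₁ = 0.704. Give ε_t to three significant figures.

a = A_s f_y/(0.85 f'_c b) = 78.96 mm.
β₁ = 0.704, so c = a/β₁ = 78.96/0.704 = 112.16 mm.
From the linear strain diagram with ε_cu = 0.003: ε_t = 0.003 (d − c)/c = 0.003 × (360 − 112.16)/112.16 = 0.00663.
Since ε_t ≥ 0.005, the section is tension-controlled.

ε_t ≈ 0.00663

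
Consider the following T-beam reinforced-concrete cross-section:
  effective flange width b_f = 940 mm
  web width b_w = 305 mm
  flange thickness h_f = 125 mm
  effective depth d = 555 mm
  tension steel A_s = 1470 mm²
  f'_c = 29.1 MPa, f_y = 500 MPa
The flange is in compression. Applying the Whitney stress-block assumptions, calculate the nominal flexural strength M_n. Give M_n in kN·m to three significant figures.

Tension: T = A_s f_y = 1470 × 500 = 735000 N.
Try a within the flange: a = T/(0.85 f'_c b_f) = 735000/(0.85 × 29.1 × 940) = 31.61 mm.
Since a = 31.61 ≤ h_f = 125 mm, the stress block lies entirely in the flange; analyse as a rectangular beam of width b_f.
M_n = T(d − a/2) = 735000 × (555 − 15.805) = 396.31 × 10⁶ N·mm.
M_n = 396.31 kN·m.

M_n ≈ 396 kN·m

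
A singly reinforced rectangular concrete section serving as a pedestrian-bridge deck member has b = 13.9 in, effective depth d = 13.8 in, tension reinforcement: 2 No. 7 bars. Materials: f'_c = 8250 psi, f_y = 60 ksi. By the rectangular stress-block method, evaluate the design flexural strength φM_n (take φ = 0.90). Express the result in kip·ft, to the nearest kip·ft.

A_s = 2 × 0.6 = 1.2 in².
T = A_s f_y = 1.2 × 60 = 72 kips.
a = T/(0.85 f'_c b) = 72/(0.85 × 8.25 × 13.9) = 0.739 in.
M_n = T(d − a/2) = 72 × (13.8 − 0.3695) = 967.0 kip·in = 967.0/12 = 80.58 kip·ft.
φM_n = 0.90 × 80.58 = 72.52 kip·ft.

φM_n ≈ 73 kip·ft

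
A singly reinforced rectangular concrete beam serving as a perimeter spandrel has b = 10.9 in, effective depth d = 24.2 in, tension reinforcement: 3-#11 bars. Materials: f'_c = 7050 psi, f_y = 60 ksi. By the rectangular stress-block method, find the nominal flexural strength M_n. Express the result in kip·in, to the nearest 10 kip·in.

A_s = 3 × 1.56 = 4.68 in².
T = A_s f_y = 4.68 × 60 = 280.8 kips.
a = T/(0.85 f'_c b) = 280.8/(0.85 × 7.05 × 10.9) = 4.299 in.
M_n = T(d − a/2) = 280.8 × (24.2 − 2.1495) = 6191.8 kip·in.

M_n ≈ 6190 kip·in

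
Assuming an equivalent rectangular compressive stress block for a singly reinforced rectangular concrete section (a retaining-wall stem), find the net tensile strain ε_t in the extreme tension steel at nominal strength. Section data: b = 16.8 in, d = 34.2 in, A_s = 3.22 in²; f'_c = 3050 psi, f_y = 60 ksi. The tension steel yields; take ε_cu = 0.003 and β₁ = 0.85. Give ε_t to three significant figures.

ε_t ≈ 0.0167

a = A_s f_y/(0.85 f'_c b) = 4.436 in.
β₁ = 0.85, so c = a/β₁ = 4.436/0.85 = 5.219 in.
From the linear strain diagram with ε_cu = 0.003: ε_t = 0.003 (d − c)/c = 0.003 × (34.2 − 5.219)/5.219 = 0.0167.
Since ε_t ≥ 0.005, the section is tension-controlled.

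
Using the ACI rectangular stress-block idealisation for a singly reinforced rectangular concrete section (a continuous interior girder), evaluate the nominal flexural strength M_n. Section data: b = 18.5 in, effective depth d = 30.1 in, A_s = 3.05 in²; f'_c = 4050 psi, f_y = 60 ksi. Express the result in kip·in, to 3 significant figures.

M_n ≈ 5250 kip·in

T = A_s f_y = 3.05 × 60 = 183 kips.
a = T/(0.85 f'_c b) = 183/(0.85 × 4.05 × 18.5) = 2.873 in.
M_n = T(d − a/2) = 183 × (30.1 − 1.4365) = 5245.4 kip·in.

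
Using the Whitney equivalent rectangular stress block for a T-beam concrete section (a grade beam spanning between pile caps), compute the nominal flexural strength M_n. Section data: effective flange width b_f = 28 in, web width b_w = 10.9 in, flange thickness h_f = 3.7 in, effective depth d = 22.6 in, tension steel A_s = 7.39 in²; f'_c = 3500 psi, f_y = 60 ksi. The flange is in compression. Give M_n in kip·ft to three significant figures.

M_n ≈ 722 kip·ft

Tension: T = A_s f_y = 7.39 × 60 = 443.4 kips.
Try a within the flange: a = T/(0.85 f'_c b_f) = 443.4/(0.85 × 3.5 × 28) = 5.323 in.
a = 5.323 > h_f = 3.7 in: the block extends into the web. Split into flange-overhang and web parts.
C_f = 0.85 f'_c (b_f − b_w) h_f = 0.85 × 3.5 × (28 − 10.9) × 3.7 = 188.2 kips.
Remaining web compression depth: a_w = (T − C_f)/(0.85 f'_c b_w) = (443.4 − 188.2)/(0.85 × 3.5 × 10.9) = 7.870 in.
M_n = C_f(d − h_f/2) + (T − C_f)(d − a_w/2) = 188.2 × (22.6 − 1.85) + 255.2 × (22.6 − 3.935) = 3905.2 + 4763.3 = 8668.5 kip·in.
M_n = 8668.5/12 = 722.38 kip·ft.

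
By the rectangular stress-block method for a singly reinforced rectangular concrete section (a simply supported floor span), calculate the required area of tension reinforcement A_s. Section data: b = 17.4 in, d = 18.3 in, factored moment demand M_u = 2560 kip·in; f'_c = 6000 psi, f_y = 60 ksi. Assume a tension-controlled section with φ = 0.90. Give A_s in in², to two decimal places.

A_s ≈ 2.73 in²

M_n = M_u/φ = 2560/0.90 = 2844.44 kip·in.
From M_n = 0.85 f'_c a b (d − a/2):
a = d − √(d² − 2M_n/(0.85 f'_c b)) = 18.3 − √(18.3² − 2 × 2844.44/(0.85 × 6 × 17.4)) = 1.845 in.
A_s = 0.85 f'_c a b / f_y = 0.85 × 6 × 1.845 × 17.4 / 60 = 2.729 in².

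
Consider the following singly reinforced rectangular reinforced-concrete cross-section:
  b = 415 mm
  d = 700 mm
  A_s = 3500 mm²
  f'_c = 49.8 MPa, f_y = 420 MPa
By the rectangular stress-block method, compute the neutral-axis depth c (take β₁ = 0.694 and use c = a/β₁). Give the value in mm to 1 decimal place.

c ≈ 120.6 mm

T = A_s f_y = 3500 × 420 = 1470000 N = 1470 kN.
Setting C = 0.85 f'_c a b equal to T: a = 1470000/(0.85 × 49.8 × 415) = 83.680 mm.
With β₁ = 0.694, c = a/β₁ = 83.680/0.694 = 120.6 mm.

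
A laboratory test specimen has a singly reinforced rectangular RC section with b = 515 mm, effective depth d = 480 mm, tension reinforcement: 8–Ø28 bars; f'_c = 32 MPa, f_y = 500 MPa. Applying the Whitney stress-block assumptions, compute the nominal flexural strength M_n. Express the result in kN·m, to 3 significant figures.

M_n ≈ 966 kN·m

A_s = 8 × 616 = 4928 mm².
T = A_s f_y = 4928 × 500 = 2464000 N = 2464 kN.
From C = T: a = T/(0.85 f'_c b) = 2464000/(0.85 × 32 × 515) = 175.90 mm.
M_n = T(d − a/2) = 2464 kN × (480 − 87.95) mm = 966.01 kN·m.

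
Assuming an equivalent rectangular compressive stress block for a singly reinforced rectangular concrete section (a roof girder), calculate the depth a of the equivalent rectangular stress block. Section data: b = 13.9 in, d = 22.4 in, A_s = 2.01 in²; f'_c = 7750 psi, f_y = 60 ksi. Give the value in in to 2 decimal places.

a ≈ 1.32 in

T = A_s f_y = 2.01 × 60 = 120.6 kips.
a = T/(0.85 f'_c b) = 120.6/(0.85 × 7.75 × 13.9) = 1.32 in.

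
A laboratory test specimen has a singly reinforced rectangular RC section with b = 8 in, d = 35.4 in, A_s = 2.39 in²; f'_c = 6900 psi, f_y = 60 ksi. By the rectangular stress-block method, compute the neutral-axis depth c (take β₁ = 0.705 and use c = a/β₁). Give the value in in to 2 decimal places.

c ≈ 4.34 in

T = A_s f_y = 2.39 × 60 = 143.4 kips.
a = T/(0.85 f'_c b) = 143.4/(0.85 × 6.9 × 8) = 3.0563 in.
With β₁ = 0.705, c = a/β₁ = 3.0563/0.705 = 4.34 in.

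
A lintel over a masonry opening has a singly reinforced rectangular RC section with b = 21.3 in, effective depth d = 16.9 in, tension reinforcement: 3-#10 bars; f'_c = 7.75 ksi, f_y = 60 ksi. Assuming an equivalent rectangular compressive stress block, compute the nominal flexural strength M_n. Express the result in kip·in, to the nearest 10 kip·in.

A_s = 3 × 1.27 = 3.81 in².
T = A_s f_y = 3.81 × 60 = 228.6 kips.
a = T/(0.85 f'_c b) = 228.6/(0.85 × 7.75 × 21.3) = 1.629 in.
M_n = T(d − a/2) = 228.6 × (16.9 − 0.8145) = 3677.1 kip·in.

M_n ≈ 3680 kip·in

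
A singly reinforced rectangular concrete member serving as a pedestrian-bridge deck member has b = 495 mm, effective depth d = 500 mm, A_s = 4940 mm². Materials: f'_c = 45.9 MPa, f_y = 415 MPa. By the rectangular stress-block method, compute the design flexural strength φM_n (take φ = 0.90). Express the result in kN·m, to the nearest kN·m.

φM_n ≈ 825 kN·m

T = A_s f_y = 4940 × 415 = 2050100 N = 2050.1 kN.
From C = T: a = T/(0.85 f'_c b) = 2050100/(0.85 × 45.9 × 495) = 106.15 mm.
M_n = T(d − a/2) = 2050.1 kN × (500 − 53.075) mm = 916.24 kN·m.
φM_n = 0.90 × 916.24 = 824.62 kN·m.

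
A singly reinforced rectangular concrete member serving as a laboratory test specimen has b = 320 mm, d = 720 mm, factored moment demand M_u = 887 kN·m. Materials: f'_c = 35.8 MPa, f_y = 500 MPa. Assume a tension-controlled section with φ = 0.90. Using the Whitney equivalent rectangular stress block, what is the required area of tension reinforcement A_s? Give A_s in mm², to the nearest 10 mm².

A_s ≈ 3070 mm²

M_n = M_u/φ = 887/0.90 = 985.556 kN·m.
With M_n = 0.85 f'_c a b (d − a/2), solve the quadratic for a:
a = d − √(d² − 2M_n/(0.85 f'_c b)) = 720 − √(720² − 2 × 985.556×10⁶/(0.85 × 35.8 × 320)) = 157.88 mm.
A_s = 0.85 f'_c a b / f_y = 0.85 × 35.8 × 157.88 × 320 / 500 = 3074.7 mm².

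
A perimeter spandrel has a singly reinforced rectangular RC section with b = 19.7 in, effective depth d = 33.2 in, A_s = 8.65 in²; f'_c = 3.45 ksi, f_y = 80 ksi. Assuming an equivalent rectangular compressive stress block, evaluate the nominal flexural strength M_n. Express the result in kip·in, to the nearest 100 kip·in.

T = A_s f_y = 8.65 × 80 = 692 kips.
a = T/(0.85 f'_c b) = 692/(0.85 × 3.45 × 19.7) = 11.978 in.
M_n = T(d − a/2) = 692 × (33.2 − 5.989) = 18830.0 kip·in.

M_n ≈ 18800 kip·in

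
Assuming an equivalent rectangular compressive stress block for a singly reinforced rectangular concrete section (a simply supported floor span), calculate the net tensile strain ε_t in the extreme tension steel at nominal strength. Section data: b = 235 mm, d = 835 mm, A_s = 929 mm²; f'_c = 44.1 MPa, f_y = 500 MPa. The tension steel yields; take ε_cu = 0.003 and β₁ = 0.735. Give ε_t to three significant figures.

ε_t ≈ 0.0319

a = A_s f_y/(0.85 f'_c b) = 52.73 mm.
β₁ = 0.735, so c = a/β₁ = 52.73/0.735 = 71.74 mm.
From the linear strain diagram with ε_cu = 0.003: ε_t = 0.003 (d − c)/c = 0.003 × (835 − 71.74)/71.74 = 0.0319.
Since ε_t ≥ 0.005, the section is tension-controlled.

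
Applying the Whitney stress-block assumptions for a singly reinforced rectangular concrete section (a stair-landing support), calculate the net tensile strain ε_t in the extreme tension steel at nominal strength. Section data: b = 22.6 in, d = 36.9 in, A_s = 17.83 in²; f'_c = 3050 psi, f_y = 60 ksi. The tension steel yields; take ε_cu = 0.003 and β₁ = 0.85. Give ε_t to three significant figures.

ε_t ≈ 0.00215

a = A_s f_y/(0.85 f'_c b) = 18.259 in.
β₁ = 0.85, so c = a/β₁ = 18.259/0.85 = 21.481 in.
From the linear strain diagram with ε_cu = 0.003: ε_t = 0.003 (d − c)/c = 0.003 × (36.9 − 21.481)/21.481 = 0.00215.
ε_t < 0.004 — the section is over-reinforced for flexure under ACI limits.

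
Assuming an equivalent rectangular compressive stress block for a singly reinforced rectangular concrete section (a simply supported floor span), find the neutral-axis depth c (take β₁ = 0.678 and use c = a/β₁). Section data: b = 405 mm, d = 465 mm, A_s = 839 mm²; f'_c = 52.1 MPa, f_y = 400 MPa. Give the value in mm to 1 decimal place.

T = A_s f_y = 839 × 400 = 335600 N = 335.6 kN.
Setting C = 0.85 f'_c a b equal to T: a = 335600/(0.85 × 52.1 × 405) = 18.712 mm.
With β₁ = 0.678, c = a/β₁ = 18.712/0.678 = 27.6 mm.

c ≈ 27.6 mm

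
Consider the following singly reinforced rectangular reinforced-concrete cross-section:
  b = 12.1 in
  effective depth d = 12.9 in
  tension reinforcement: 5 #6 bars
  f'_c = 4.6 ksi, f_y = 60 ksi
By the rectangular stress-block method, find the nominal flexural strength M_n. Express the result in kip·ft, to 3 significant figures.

A_s = 5 × 0.44 = 2.2 in².
T = A_s f_y = 2.2 × 60 = 132 kips.
a = T/(0.85 f'_c b) = 132/(0.85 × 4.6 × 12.1) = 2.790 in.
M_n = T(d − a/2) = 132 × (12.9 − 1.395) = 1518.7 kip·in = 1518.7/12 = 126.56 kip·ft.

M_n ≈ 127 kip·ft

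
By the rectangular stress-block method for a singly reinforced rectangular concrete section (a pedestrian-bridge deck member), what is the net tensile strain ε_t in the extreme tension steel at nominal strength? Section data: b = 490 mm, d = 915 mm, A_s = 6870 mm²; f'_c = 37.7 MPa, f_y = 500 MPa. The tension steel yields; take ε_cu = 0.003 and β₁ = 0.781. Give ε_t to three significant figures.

a = A_s f_y/(0.85 f'_c b) = 218.76 mm.
β₁ = 0.781, so c = a/β₁ = 218.76/0.781 = 280.10 mm.
From the linear strain diagram with ε_cu = 0.003: ε_t = 0.003 (d − c)/c = 0.003 × (915 − 280.10)/280.10 = 0.00680.
Since ε_t ≥ 0.005, the section is tension-controlled.

ε_t ≈ 0.00680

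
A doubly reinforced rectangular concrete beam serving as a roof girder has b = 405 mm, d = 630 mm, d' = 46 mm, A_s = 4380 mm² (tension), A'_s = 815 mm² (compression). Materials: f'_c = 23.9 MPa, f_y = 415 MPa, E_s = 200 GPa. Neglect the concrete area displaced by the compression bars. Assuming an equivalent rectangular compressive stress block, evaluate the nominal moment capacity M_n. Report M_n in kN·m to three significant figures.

Assume both tension and compression steel yield.
Net tension couple steel: A_s − A'_s = 3565 mm².
a = (A_s − A'_s) f_y / (0.85 f'_c b) = 1479475/(0.85 × 23.9 × 405) = 179.82 mm.
c = a/β₁ = 179.82/0.85 = 211.55 mm; ε'_s = 0.003(c − d')/c = 0.0023 ≥ f_y/E_s = 0.0021, so compression steel does yield.
M_n = (A_s − A'_s) f_y (d − a/2) + A'_s f_y (d − d') = [1479475 × (630 − 89.91) + 338225 × (630 − 46)] × 10⁻⁶ = 799.05 + 197.52 = 996.57 kN·m.

M_n ≈ 997 kN·m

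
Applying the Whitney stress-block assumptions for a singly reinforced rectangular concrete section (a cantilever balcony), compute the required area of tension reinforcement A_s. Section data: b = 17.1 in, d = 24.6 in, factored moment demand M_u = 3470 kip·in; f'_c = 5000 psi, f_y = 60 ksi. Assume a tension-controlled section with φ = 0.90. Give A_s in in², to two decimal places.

A_s ≈ 2.74 in²

M_n = M_u/φ = 3470/0.90 = 3855.56 kip·in.
From M_n = 0.85 f'_c a b (d − a/2):
a = d − √(d² − 2M_n/(0.85 f'_c b)) = 24.6 − √(24.6² − 2 × 3855.56/(0.85 × 5 × 17.1)) = 2.260 in.
A_s = 0.85 f'_c a b / f_y = 0.85 × 5 × 2.260 × 17.1 / 60 = 2.737 in².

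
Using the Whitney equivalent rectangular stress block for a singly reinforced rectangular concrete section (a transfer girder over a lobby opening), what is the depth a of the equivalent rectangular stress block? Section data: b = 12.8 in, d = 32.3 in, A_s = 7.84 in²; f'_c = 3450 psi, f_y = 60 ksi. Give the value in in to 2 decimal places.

a ≈ 12.53 in

T = A_s f_y = 7.84 × 60 = 470.4 kips.
a = T/(0.85 f'_c b) = 470.4/(0.85 × 3.45 × 12.8) = 12.53 in.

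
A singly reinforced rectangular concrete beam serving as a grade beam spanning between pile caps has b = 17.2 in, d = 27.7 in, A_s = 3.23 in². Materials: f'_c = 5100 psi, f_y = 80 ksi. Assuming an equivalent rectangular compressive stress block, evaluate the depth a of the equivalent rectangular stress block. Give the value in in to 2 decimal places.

T = A_s f_y = 3.23 × 80 = 258.4 kips.
a = T/(0.85 f'_c b) = 258.4/(0.85 × 5.1 × 17.2) = 3.47 in.

a ≈ 3.47 in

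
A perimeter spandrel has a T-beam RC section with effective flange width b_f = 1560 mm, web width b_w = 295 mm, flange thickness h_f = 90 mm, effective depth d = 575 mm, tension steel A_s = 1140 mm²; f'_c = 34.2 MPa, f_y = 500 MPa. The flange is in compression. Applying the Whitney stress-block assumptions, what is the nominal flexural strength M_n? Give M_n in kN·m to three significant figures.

M_n ≈ 324 kN·m

Tension: T = A_s f_y = 1140 × 500 = 570000 N.
Try a within the flange: a = T/(0.85 f'_c b_f) = 570000/(0.85 × 34.2 × 1560) = 12.57 mm.
Since a = 12.57 ≤ h_f = 90 mm, the stress block lies entirely in the flange; analyse as a rectangular beam of width b_f.
M_n = T(d − a/2) = 570000 × (575 − 6.285) = 324.17 × 10⁶ N·mm.
M_n = 324.17 kN·m.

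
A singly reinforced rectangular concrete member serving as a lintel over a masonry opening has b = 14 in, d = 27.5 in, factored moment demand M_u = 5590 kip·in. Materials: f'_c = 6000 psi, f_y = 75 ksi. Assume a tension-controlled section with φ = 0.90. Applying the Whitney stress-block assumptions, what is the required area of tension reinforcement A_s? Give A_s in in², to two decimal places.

M_n = M_u/φ = 5590/0.90 = 6211.11 kip·in.
From M_n = 0.85 f'_c a b (d − a/2):
a = d − √(d² − 2M_n/(0.85 f'_c b)) = 27.5 − √(27.5² − 2 × 6211.11/(0.85 × 6 × 14)) = 3.370 in.
A_s = 0.85 f'_c a b / f_y = 0.85 × 6 × 3.370 × 14 / 75 = 3.208 in².

A_s ≈ 3.21 in²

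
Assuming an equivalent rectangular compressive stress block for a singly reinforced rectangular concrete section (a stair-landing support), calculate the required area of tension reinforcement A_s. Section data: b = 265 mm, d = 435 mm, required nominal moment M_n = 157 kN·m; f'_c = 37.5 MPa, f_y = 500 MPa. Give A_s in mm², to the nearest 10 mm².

With M_n = 0.85 f'_c a b (d − a/2), solve the quadratic for a:
a = d − √(d² − 2M_n/(0.85 f'_c b)) = 435 − √(435² − 2 × 157×10⁶/(0.85 × 37.5 × 265)) = 45.06 mm.
A_s = 0.85 f'_c a b / f_y = 0.85 × 37.5 × 45.06 × 265 / 500 = 761.2 mm².

A_s ≈ 760 mm²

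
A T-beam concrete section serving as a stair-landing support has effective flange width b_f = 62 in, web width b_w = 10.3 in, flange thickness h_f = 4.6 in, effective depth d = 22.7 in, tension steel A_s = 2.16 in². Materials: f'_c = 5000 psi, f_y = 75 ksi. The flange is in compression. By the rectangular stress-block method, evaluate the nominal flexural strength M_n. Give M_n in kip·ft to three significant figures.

M_n ≈ 302 kip·ft

Tension: T = A_s f_y = 2.16 × 75 = 162 kips.
Try a within the flange: a = T/(0.85 f'_c b_f) = 162/(0.85 × 5 × 62) = 0.615 in.
Since a = 0.615 ≤ h_f = 4.6 in, the stress block lies entirely in the flange; analyse as a rectangular beam of width b_f.
M_n = T(d − a/2) = 162 × (22.7 − 0.3075) = 3627.6 kip·in.
M_n = 3627.6/12 = 302.30 kip·ft.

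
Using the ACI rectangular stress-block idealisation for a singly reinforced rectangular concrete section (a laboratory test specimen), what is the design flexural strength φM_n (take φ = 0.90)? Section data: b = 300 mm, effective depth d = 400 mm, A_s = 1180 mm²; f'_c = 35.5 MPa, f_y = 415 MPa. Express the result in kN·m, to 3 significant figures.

φM_n ≈ 164 kN·m

T = A_s f_y = 1180 × 415 = 489700 N = 489.7 kN.
From C = T: a = T/(0.85 f'_c b) = 489700/(0.85 × 35.5 × 300) = 54.10 mm.
M_n = T(d − a/2) = 489.7 kN × (400 − 27.05) mm = 182.63 kN·m.
φM_n = 0.90 × 182.63 = 164.37 kN·m.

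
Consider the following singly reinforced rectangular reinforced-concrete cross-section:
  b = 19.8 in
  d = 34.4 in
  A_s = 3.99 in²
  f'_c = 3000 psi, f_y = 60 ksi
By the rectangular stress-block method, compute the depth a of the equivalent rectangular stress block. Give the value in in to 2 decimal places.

T = A_s f_y = 3.99 × 60 = 239.4 kips.
a = T/(0.85 f'_c b) = 239.4/(0.85 × 3 × 19.8) = 4.74 in.

a ≈ 4.74 in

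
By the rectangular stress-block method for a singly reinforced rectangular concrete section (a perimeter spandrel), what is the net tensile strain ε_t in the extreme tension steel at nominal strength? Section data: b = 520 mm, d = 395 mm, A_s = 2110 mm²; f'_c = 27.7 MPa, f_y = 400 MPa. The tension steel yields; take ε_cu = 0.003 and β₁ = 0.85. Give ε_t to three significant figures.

ε_t ≈ 0.0116

a = A_s f_y/(0.85 f'_c b) = 68.94 mm.
β₁ = 0.85, so c = a/β₁ = 68.94/0.85 = 81.11 mm.
From the linear strain diagram with ε_cu = 0.003: ε_t = 0.003 (d − c)/c = 0.003 × (395 − 81.11)/81.11 = 0.0116.
Since ε_t ≥ 0.005, the section is tension-controlled.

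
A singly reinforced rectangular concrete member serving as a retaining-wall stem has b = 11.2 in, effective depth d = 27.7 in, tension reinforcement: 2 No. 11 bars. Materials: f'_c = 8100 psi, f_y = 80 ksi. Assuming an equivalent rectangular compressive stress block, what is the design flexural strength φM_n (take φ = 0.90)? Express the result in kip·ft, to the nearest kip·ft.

A_s = 2 × 1.56 = 3.12 in².
T = A_s f_y = 3.12 × 80 = 249.6 kips.
a = T/(0.85 f'_c b) = 249.6/(0.85 × 8.1 × 11.2) = 3.237 in.
M_n = T(d − a/2) = 249.6 × (27.7 − 1.6185) = 6509.9 kip·in = 6509.9/12 = 542.49 kip·ft.
φM_n = 0.90 × 542.49 = 488.24 kip·ft.

φM_n ≈ 488 kip·ft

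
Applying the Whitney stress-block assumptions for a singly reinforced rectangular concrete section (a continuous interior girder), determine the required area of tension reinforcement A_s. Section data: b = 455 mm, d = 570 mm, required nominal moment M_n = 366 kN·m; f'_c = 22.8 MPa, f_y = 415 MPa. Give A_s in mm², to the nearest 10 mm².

With M_n = 0.85 f'_c a b (d − a/2), solve the quadratic for a:
a = d − √(d² − 2M_n/(0.85 f'_c b)) = 570 − √(570² − 2 × 366×10⁶/(0.85 × 22.8 × 455)) = 78.18 mm.
A_s = 0.85 f'_c a b / f_y = 0.85 × 22.8 × 78.18 × 455 / 415 = 1661.2 mm².

A_s ≈ 1660 mm²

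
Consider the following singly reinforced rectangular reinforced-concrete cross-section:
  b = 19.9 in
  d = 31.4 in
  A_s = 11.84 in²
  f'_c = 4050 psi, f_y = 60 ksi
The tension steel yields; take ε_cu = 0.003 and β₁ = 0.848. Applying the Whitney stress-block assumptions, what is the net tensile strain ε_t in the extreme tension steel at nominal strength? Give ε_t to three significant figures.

ε_t ≈ 0.00470

a = A_s f_y/(0.85 f'_c b) = 10.370 in.
β₁ = 0.848, so c = a/β₁ = 10.370/0.848 = 12.229 in.
From the linear strain diagram with ε_cu = 0.003: ε_t = 0.003 (d − c)/c = 0.003 × (31.4 − 12.229)/12.229 = 0.00470.
ε_t is between 0.004 and 0.005 — transition zone.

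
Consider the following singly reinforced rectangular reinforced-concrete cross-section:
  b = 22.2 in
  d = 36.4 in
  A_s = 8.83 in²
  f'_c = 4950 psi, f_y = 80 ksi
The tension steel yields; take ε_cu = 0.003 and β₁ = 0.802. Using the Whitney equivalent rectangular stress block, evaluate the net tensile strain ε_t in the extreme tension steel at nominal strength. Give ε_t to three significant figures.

a = A_s f_y/(0.85 f'_c b) = 7.563 in.
β₁ = 0.802, so c = a/β₁ = 7.563/0.802 = 9.430 in.
From the linear strain diagram with ε_cu = 0.003: ε_t = 0.003 (d − c)/c = 0.003 × (36.4 − 9.430)/9.430 = 0.00858.
Since ε_t ≥ 0.005, the section is tension-controlled.

ε_t ≈ 0.00858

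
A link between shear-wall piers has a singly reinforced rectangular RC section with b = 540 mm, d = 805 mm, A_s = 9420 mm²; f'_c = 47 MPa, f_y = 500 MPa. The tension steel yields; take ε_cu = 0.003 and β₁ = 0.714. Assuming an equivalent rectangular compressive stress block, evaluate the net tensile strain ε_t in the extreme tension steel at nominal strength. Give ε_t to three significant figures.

ε_t ≈ 0.00490

a = A_s f_y/(0.85 f'_c b) = 218.33 mm.
β₁ = 0.714, so c = a/β₁ = 218.33/0.714 = 305.78 mm.
From the linear strain diagram with ε_cu = 0.003: ε_t = 0.003 (d − c)/c = 0.003 × (805 − 305.78)/305.78 = 0.00490.
ε_t is between 0.004 and 0.005 — transition zone.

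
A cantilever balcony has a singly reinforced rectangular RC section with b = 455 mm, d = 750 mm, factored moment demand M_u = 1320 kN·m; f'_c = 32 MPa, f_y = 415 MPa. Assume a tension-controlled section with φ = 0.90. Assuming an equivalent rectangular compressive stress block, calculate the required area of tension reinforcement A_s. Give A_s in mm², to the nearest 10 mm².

M_n = M_u/φ = 1320/0.90 = 1466.67 kN·m.
With M_n = 0.85 f'_c a b (d − a/2), solve the quadratic for a:
a = d − √(d² − 2M_n/(0.85 f'_c b)) = 750 − √(750² − 2 × 1466.67×10⁶/(0.85 × 32 × 455)) = 179.49 mm.
A_s = 0.85 f'_c a b / f_y = 0.85 × 32 × 179.49 × 455 / 415 = 5352.7 mm².

A_s ≈ 5350 mm²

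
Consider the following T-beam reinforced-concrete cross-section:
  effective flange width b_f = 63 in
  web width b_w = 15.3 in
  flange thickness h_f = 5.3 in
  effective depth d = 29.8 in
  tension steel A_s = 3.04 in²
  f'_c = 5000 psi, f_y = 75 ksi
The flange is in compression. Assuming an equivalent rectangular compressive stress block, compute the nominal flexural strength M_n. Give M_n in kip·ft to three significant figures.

M_n ≈ 558 kip·ft

Tension: T = A_s f_y = 3.04 × 75 = 228 kips.
Try a within the flange: a = T/(0.85 f'_c b_f) = 228/(0.85 × 5 × 63) = 0.852 in.
Since a = 0.852 ≤ h_f = 5.3 in, the stress block lies entirely in the flange; analyse as a rectangular beam of width b_f.
M_n = T(d − a/2) = 228 × (29.8 − 0.426) = 6697.3 kip·in.
M_n = 6697.3/12 = 558.11 kip·ft.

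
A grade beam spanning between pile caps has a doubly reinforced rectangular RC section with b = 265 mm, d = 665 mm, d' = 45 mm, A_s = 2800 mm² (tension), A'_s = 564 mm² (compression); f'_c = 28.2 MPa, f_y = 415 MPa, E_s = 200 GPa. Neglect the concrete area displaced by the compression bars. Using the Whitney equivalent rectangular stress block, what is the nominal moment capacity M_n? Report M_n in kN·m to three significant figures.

M_n ≈ 694 kN·m

Assume both tension and compression steel yield.
Net tension couple steel: A_s − A'_s = 2236 mm².
a = (A_s − A'_s) f_y / (0.85 f'_c b) = 927940/(0.85 × 28.2 × 265) = 146.09 mm.
c = a/β₁ = 146.09/0.849 = 172.07 mm; ε'_s = 0.003(c − d')/c = 0.0022 ≥ f_y/E_s = 0.0021, so compression steel does yield.
M_n = (A_s − A'_s) f_y (d − a/2) + A'_s f_y (d − d') = [927940 × (665 − 73.045) + 234060 × (665 − 45)] × 10⁻⁶ = 549.30 + 145.12 = 694.42 kN·m.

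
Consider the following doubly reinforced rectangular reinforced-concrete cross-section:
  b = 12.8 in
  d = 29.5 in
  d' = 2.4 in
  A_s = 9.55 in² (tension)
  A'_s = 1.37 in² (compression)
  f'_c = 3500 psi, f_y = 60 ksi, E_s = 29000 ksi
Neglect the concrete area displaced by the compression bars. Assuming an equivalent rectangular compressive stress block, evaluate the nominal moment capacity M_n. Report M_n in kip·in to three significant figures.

M_n ≈ 13500 kip·in

Assume both steels yield.
a = (A_s − A'_s) f_y/(0.85 f'_c b) = (9.55 − 1.37) × 60/(0.85 × 3.5 × 12.8) = 12.889 in.
c = a/β₁ = 12.889/0.85 = 15.164 in; ε'_s = 0.003(c − d')/c = 0.0025 ≥ ε_y = 0.0021, so the compression steel yields.
M_n = (A_s − A'_s) f_y (d − a/2) + A'_s f_y (d − d') = 490.8 × (29.5 − 6.4445) + 82.2 × (29.5 − 2.4) = 11315.6 + 2227.6 = 13543.2 kip·in.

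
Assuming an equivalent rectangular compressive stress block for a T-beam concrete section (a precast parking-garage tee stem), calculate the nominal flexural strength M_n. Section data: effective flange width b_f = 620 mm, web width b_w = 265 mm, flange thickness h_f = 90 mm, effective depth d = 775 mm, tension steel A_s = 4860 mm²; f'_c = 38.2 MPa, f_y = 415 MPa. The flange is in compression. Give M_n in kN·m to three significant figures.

Tension: T = A_s f_y = 4860 × 415 = 2016900 N.
Try a within the flange: a = T/(0.85 f'_c b_f) = 2016900/(0.85 × 38.2 × 620) = 100.19 mm.
a = 100.19 > h_f = 90 mm: the block extends into the web. Split into flange-overhang and web parts.
C_f = 0.85 f'_c (b_f − b_w) h_f = 0.85 × 38.2 × (620 − 265) × 90 = 1037417 N.
Remaining web compression depth: a_w = (T − C_f)/(0.85 f'_c b_w) = (2016900 − 1037417)/(0.85 × 38.2 × 265) = 113.83 mm.
M_n = C_f(d − h_f/2) + (T − C_f)(d − a_w/2) = 1037417 × (775 − 45) + 979483 × (775 − 56.915) = 757.31 + 703.35 = 1460.66 × 10⁶ N·mm.
M_n = 1460.66 kN·m.

M_n ≈ 1460 kN·m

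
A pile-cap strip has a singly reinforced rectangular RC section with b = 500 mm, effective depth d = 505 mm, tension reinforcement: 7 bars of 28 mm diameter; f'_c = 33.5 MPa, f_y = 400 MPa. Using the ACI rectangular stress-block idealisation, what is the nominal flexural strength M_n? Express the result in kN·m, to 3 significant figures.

M_n ≈ 767 kN·m

A_s = 7 × 616 = 4312 mm².
T = A_s f_y = 4312 × 400 = 1724800 N = 1724.8 kN.
From C = T: a = T/(0.85 f'_c b) = 1724800/(0.85 × 33.5 × 500) = 121.14 mm.
M_n = T(d − a/2) = 1724.8 kN × (505 − 60.57) mm = 766.55 kN·m.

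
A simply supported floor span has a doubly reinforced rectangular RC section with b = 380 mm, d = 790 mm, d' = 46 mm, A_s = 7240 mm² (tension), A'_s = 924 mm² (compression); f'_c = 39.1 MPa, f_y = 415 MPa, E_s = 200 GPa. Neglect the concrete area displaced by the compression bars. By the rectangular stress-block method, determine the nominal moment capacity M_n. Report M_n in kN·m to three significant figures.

M_n ≈ 2080 kN·m

Assume both tension and compression steel yield.
Net tension couple steel: A_s − A'_s = 6316 mm².
a = (A_s − A'_s) f_y / (0.85 f'_c b) = 2621140/(0.85 × 39.1 × 380) = 207.54 mm.
c = a/β₁ = 207.54/0.771 = 269.18 mm; ε'_s = 0.003(c − d')/c = 0.0025 ≥ f_y/E_s = 0.0021, so compression steel does yield.
M_n = (A_s − A'_s) f_y (d − a/2) + A'_s f_y (d − d') = [2621140 × (790 − 103.77) + 383460 × (790 − 46)] × 10⁻⁶ = 1798.70 + 285.29 = 2083.99 kN·m.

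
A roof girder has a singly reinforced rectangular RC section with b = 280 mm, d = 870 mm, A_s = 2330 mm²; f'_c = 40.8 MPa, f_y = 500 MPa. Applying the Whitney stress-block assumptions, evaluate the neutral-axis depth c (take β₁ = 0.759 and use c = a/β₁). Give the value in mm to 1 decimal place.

T = A_s f_y = 2330 × 500 = 1165000 N = 1165 kN.
Setting C = 0.85 f'_c a b equal to T: a = 1165000/(0.85 × 40.8 × 280) = 119.974 mm.
With β₁ = 0.759, c = a/β₁ = 119.974/0.759 = 158.1 mm.

c ≈ 158.1 mm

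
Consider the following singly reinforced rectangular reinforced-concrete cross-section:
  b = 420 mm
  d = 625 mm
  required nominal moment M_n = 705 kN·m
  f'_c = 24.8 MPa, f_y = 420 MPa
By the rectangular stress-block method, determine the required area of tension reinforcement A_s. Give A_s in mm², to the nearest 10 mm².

With M_n = 0.85 f'_c a b (d − a/2), solve the quadratic for a:
a = d − √(d² − 2M_n/(0.85 f'_c b)) = 625 − √(625² − 2 × 705×10⁶/(0.85 × 24.8 × 420)) = 143.99 mm.
A_s = 0.85 f'_c a b / f_y = 0.85 × 24.8 × 143.99 × 420 / 420 = 3035.3 mm².

A_s ≈ 3040 mm²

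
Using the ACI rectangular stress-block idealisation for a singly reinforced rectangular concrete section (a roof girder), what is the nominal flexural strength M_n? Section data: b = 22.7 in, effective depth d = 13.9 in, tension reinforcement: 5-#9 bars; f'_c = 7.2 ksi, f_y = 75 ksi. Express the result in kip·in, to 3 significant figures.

M_n ≈ 4710 kip·in

A_s = 5 × 1 = 5 in².
T = A_s f_y = 5 × 75 = 375 kips.
a = T/(0.85 f'_c b) = 375/(0.85 × 7.2 × 22.7) = 2.699 in.
M_n = T(d − a/2) = 375 × (13.9 − 1.3495) = 4706.4 kip·in.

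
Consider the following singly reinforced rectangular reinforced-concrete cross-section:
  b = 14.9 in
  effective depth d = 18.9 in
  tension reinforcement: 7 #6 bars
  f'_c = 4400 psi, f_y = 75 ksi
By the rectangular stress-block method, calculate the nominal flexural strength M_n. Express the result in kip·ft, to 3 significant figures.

M_n ≈ 324 kip·ft

A_s = 7 × 0.44 = 3.08 in².
T = A_s f_y = 3.08 × 75 = 231 kips.
a = T/(0.85 f'_c b) = 231/(0.85 × 4.4 × 14.9) = 4.145 in.
M_n = T(d − a/2) = 231 × (18.9 − 2.0725) = 3887.2 kip·in = 3887.2/12 = 323.93 kip·ft.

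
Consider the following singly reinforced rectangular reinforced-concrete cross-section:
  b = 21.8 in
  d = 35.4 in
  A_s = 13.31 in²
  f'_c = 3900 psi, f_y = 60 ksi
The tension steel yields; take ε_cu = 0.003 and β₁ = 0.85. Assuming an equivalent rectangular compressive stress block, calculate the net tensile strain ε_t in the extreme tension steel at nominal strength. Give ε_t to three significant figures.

ε_t ≈ 0.00517

a = A_s f_y/(0.85 f'_c b) = 11.051 in.
β₁ = 0.85, so c = a/β₁ = 11.051/0.85 = 13.001 in.
From the linear strain diagram with ε_cu = 0.003: ε_t = 0.003 (d − c)/c = 0.003 × (35.4 − 13.001)/13.001 = 0.00517.
Since ε_t ≥ 0.005, the section is tension-controlled.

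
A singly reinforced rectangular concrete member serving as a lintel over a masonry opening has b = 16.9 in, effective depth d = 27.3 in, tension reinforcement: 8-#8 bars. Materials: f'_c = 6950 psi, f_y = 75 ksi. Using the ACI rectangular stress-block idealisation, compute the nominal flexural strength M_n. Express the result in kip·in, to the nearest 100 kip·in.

A_s = 8 × 0.79 = 6.32 in².
T = A_s f_y = 6.32 × 75 = 474 kips.
a = T/(0.85 f'_c b) = 474/(0.85 × 6.95 × 16.9) = 4.748 in.
M_n = T(d − a/2) = 474 × (27.3 − 2.374) = 11814.9 kip·in.

M_n ≈ 11800 kip·in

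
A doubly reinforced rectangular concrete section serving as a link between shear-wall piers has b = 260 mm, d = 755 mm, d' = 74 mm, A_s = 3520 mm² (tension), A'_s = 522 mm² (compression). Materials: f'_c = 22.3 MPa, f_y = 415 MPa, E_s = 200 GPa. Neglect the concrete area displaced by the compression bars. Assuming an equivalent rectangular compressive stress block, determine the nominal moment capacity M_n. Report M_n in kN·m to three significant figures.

M_n ≈ 930 kN·m

Assume both tension and compression steel yield.
Net tension couple steel: A_s − A'_s = 2998 mm².
a = (A_s − A'_s) f_y / (0.85 f'_c b) = 1244170/(0.85 × 22.3 × 260) = 252.45 mm.
c = a/β₁ = 252.45/0.85 = 297.00 mm; ε'_s = 0.003(c − d')/c = 0.0023 ≥ f_y/E_s = 0.0021, so compression steel does yield.
M_n = (A_s − A'_s) f_y (d − a/2) + A'_s f_y (d − d') = [1244170 × (755 − 126.225) + 216630 × (755 − 74)] × 10⁻⁶ = 782.30 + 147.53 = 929.83 kN·m.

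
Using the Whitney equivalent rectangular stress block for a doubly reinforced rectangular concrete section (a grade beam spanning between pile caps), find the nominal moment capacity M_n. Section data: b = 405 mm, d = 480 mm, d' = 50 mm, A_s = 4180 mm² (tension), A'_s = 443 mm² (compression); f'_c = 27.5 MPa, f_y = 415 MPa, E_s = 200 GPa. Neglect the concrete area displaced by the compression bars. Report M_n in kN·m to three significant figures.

M_n ≈ 696 kN·m

Assume both tension and compression steel yield.
Net tension couple steel: A_s − A'_s = 3737 mm².
a = (A_s − A'_s) f_y / (0.85 f'_c b) = 1550855/(0.85 × 27.5 × 405) = 163.82 mm.
c = a/β₁ = 163.82/0.85 = 192.73 mm; ε'_s = 0.003(c − d')/c = 0.0022 ≥ f_y/E_s = 0.0021, so compression steel does yield.
M_n = (A_s − A'_s) f_y (d − a/2) + A'_s f_y (d − d') = [1550855 × (480 − 81.91) + 183845 × (480 − 50)] × 10⁻⁶ = 617.38 + 79.05 = 696.43 kN·m.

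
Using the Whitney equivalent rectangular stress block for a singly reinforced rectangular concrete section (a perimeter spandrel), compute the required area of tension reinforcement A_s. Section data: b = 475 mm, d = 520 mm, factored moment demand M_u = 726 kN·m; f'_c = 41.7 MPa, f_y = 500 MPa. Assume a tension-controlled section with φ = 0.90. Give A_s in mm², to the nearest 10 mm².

A_s ≈ 3440 mm²

M_n = M_u/φ = 726/0.90 = 806.667 kN·m.
With M_n = 0.85 f'_c a b (d − a/2), solve the quadratic for a:
a = d − √(d² − 2M_n/(0.85 f'_c b)) = 520 − √(520² − 2 × 806.667×10⁶/(0.85 × 41.7 × 475)) = 102.18 mm.
A_s = 0.85 f'_c a b / f_y = 0.85 × 41.7 × 102.18 × 475 / 500 = 3440.7 mm².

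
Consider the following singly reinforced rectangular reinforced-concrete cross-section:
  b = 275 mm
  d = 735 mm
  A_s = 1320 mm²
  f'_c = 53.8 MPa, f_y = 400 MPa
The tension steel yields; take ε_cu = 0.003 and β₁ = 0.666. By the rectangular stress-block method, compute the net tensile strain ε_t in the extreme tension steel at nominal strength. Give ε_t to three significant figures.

ε_t ≈ 0.0320

a = A_s f_y/(0.85 f'_c b) = 41.99 mm.
β₁ = 0.666, so c = a/β₁ = 41.99/0.666 = 63.05 mm.
From the linear strain diagram with ε_cu = 0.003: ε_t = 0.003 (d − c)/c = 0.003 × (735 − 63.05)/63.05 = 0.0320.
Since ε_t ≥ 0.005, the section is tension-controlled.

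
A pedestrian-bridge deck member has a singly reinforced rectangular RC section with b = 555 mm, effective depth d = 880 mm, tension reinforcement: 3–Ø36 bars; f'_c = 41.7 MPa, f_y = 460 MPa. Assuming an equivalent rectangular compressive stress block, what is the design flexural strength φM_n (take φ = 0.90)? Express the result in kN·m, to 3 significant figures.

A_s = 3 × 1018 = 3054 mm².
T = A_s f_y = 3054 × 460 = 1404840 N = 1404.84 kN.
From C = T: a = T/(0.85 f'_c b) = 1404840/(0.85 × 41.7 × 555) = 71.41 mm.
M_n = T(d − a/2) = 1404.84 kN × (880 − 35.705) mm = 1186.10 kN·m.
φM_n = 0.90 × 1186.10 = 1067.49 kN·m.

φM_n ≈ 1070 kN·m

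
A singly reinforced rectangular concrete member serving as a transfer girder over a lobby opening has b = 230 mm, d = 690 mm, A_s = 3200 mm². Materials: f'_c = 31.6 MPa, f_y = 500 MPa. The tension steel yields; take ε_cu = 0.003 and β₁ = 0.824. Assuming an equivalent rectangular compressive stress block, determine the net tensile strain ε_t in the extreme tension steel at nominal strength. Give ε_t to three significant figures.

ε_t ≈ 0.00359

a = A_s f_y/(0.85 f'_c b) = 258.99 mm.
β₁ = 0.824, so c = a/β₁ = 258.99/0.824 = 314.31 mm.
From the linear strain diagram with ε_cu = 0.003: ε_t = 0.003 (d − c)/c = 0.003 × (690 − 314.31)/314.31 = 0.00359.
ε_t < 0.004 — the section is over-reinforced for flexure under ACI limits.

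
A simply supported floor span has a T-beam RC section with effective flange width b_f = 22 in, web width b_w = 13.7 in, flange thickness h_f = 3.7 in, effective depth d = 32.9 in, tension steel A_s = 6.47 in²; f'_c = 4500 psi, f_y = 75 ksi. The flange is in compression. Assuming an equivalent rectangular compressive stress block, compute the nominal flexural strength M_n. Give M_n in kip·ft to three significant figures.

M_n ≈ 1200 kip·ft

Tension: T = A_s f_y = 6.47 × 75 = 485.25 kips.
Try a within the flange: a = T/(0.85 f'_c b_f) = 485.25/(0.85 × 4.5 × 22) = 5.766 in.
a = 5.766 > h_f = 3.7 in: the block extends into the web. Split into flange-overhang and web parts.
C_f = 0.85 f'_c (b_f − b_w) h_f = 0.85 × 4.5 × (22 − 13.7) × 3.7 = 117.5 kips.
Remaining web compression depth: a_w = (T − C_f)/(0.85 f'_c b_w) = (485.25 − 117.5)/(0.85 × 4.5 × 13.7) = 7.018 in.
M_n = C_f(d − h_f/2) + (T − C_f)(d − a_w/2) = 117.5 × (32.9 − 1.85) + 367.75 × (32.9 − 3.509) = 3648.4 + 10808.5 = 14456.9 kip·in.
M_n = 14456.9/12 = 1204.74 kip·ft.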